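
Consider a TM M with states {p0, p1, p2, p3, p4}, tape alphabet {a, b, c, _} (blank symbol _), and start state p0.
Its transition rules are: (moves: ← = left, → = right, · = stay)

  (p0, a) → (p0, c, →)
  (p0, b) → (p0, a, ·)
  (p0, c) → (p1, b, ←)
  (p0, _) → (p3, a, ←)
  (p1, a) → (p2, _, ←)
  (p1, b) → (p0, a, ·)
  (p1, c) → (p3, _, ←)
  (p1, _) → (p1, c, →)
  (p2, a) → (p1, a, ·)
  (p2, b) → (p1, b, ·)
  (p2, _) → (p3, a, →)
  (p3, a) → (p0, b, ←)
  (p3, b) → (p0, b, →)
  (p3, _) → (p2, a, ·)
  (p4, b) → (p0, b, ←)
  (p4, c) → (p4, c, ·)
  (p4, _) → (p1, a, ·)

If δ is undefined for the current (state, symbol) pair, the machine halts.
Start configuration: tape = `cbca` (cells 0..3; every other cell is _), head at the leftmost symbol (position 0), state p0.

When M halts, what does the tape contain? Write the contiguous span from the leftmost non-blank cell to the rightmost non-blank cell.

cc_ba

state=p0 head=0 tape=_[c]bca   (p0,c)→(p1,b,←)
state=p1 head=-1 tape=[_]bbca   (p1,_)→(p1,c,→)
state=p1 head=0 tape=c[b]bca   (p1,b)→(p0,a,·)
state=p0 head=0 tape=c[a]bca   (p0,a)→(p0,c,→)
state=p0 head=1 tape=cc[b]ca   (p0,b)→(p0,a,·)
state=p0 head=1 tape=cc[a]ca   (p0,a)→(p0,c,→)
state=p0 head=2 tape=ccc[c]a   (p0,c)→(p1,b,←)
state=p1 head=1 tape=cc[c]ba   (p1,c)→(p3,_,←)
state=p3 head=0 tape=c[c]_ba
The non-blank tape span at halt is cc_ba.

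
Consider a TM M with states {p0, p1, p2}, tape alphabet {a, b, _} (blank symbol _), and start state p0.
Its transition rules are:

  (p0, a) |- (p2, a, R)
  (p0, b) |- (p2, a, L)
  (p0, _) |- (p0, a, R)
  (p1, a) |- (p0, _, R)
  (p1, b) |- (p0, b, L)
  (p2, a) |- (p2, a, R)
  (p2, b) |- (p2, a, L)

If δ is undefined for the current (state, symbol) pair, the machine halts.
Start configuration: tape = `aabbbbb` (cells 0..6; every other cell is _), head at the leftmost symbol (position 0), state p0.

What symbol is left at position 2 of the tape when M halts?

a

state=p0 head=0 tape=[a]abbbbb_   (p0,a)→(p2,a,R)
state=p2 head=1 tape=a[a]bbbbb_   (p2,a)→(p2,a,R)
state=p2 head=2 tape=aa[b]bbbb_   (p2,b)→(p2,a,L)
state=p2 head=1 tape=a[a]abbbb_   (p2,a)→(p2,a,R)
state=p2 head=2 tape=aa[a]bbbb_   (p2,a)→(p2,a,R)
state=p2 head=3 tape=aaa[b]bbb_   (p2,b)→(p2,a,L)
state=p2 head=2 tape=aa[a]abbb_   (p2,a)→(p2,a,R)
state=p2 head=3 tape=aaa[a]bbb_   (p2,a)→(p2,a,R)
state=p2 head=4 tape=aaaa[b]bb_   (p2,b)→(p2,a,L)
state=p2 head=3 tape=aaa[a]abb_   (p2,a)→(p2,a,R)
state=p2 head=4 tape=aaaa[a]bb_   (p2,a)→(p2,a,R)
state=p2 head=5 tape=aaaaa[b]b_   (p2,b)→(p2,a,L)
state=p2 head=4 tape=aaaa[a]ab_   (p2,a)→(p2,a,R)
state=p2 head=5 tape=aaaaa[a]b_   (p2,a)→(p2,a,R)
state=p2 head=6 tape=aaaaaa[b]_   (p2,b)→(p2,a,L)
state=p2 head=5 tape=aaaaa[a]a_   (p2,a)→(p2,a,R)
state=p2 head=6 tape=aaaaaa[a]_   (p2,a)→(p2,a,R)
state=p2 head=7 tape=aaaaaaa[_]
Cell 2 holds a when M halts.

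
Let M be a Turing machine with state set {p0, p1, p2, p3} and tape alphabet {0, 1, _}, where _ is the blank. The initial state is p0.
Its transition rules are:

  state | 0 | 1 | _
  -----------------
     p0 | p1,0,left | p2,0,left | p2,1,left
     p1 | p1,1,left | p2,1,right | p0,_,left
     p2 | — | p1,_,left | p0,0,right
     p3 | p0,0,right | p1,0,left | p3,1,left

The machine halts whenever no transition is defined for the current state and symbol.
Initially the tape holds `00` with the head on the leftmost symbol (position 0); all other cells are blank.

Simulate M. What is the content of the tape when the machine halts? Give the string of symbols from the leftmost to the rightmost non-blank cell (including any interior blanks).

state=p0 head=0 tape=___[0]0   (p0,0)→(p1,0,left)
state=p1 head=-1 tape=__[_]00   (p1,_)→(p0,_,left)
state=p0 head=-2 tape=_[_]_00   (p0,_)→(p2,1,left)
state=p2 head=-3 tape=[_]1_00   (p2,_)→(p0,0,right)
state=p0 head=-2 tape=0[1]_00   (p0,1)→(p2,0,left)
state=p2 head=-3 tape=[0]0_00
The non-blank tape span at halt is 00_00.

00_00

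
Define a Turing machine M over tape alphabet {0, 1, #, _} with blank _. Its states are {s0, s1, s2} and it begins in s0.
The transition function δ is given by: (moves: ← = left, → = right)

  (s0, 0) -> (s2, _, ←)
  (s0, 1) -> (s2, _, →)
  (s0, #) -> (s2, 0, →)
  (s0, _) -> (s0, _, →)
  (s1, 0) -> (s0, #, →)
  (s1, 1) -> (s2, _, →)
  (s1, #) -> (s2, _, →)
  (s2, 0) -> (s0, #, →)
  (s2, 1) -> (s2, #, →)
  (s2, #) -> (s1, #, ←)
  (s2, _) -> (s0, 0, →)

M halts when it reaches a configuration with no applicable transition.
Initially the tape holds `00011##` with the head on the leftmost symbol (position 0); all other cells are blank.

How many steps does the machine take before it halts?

14

s0 | _[0]0011##   read 0 → write _, move ←, go to s2
s2 | [_]_0011##   read _ → write 0, move →, go to s0
s0 | 0[_]0011##   read _ → write _, move →, go to s0
s0 | 0_[0]011##   read 0 → write _, move ←, go to s2
s2 | 0[_]_011##   read _ → write 0, move →, go to s0
s0 | 00[_]011##   read _ → write _, move →, go to s0
s0 | 00_[0]11##   read 0 → write _, move ←, go to s2
s2 | 00[_]_11##   read _ → write 0, move →, go to s0
s0 | 000[_]11##   read _ → write _, move →, go to s0
s0 | 000_[1]1##   read 1 → write _, move →, go to s2
s2 | 000__[1]##   read 1 → write #, move →, go to s2
s2 | 000__#[#]#   read # → write #, move ←, go to s1
s1 | 000__[#]##   read # → write _, move →, go to s2
s2 | 000___[#]#   read # → write #, move ←, go to s1
s1 | 000__[_]##
M halts after 14 transitions.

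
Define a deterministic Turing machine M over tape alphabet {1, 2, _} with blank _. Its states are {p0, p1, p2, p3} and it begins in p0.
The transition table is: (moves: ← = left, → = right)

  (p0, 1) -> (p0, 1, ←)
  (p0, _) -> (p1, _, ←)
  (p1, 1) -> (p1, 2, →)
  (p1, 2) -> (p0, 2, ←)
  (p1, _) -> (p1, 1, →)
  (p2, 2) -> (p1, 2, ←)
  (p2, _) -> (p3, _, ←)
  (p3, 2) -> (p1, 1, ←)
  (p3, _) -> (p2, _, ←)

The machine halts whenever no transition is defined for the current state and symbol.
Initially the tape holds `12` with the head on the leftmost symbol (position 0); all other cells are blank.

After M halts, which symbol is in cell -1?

p0 | __[1]2   read 1 → write 1, move ←, go to p0
p0 | _[_]12   read _ → write _, move ←, go to p1
p1 | [_]_12   read _ → write 1, move →, go to p1
p1 | 1[_]12   read _ → write 1, move →, go to p1
p1 | 11[1]2   read 1 → write 2, move →, go to p1
p1 | 112[2]   read 2 → write 2, move ←, go to p0
p0 | 11[2]2
Cell -1 holds 1 when M halts.

1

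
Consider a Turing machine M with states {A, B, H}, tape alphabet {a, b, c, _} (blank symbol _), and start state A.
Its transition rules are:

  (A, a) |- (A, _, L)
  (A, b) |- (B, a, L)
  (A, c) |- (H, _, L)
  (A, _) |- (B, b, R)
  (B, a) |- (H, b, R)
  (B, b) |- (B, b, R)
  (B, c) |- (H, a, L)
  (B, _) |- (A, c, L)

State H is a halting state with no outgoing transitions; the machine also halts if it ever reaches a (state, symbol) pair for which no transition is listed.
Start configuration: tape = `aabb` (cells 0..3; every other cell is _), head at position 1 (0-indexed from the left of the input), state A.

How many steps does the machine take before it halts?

8

state=A head=1 tape=___a[a]bb   (A,a)→(A,_,L)
state=A head=0 tape=___[a]_bb   (A,a)→(A,_,L)
state=A head=-1 tape=__[_]__bb   (A,_)→(B,b,R)
state=B head=0 tape=__b[_]_bb   (B,_)→(A,c,L)
state=A head=-1 tape=__[b]c_bb   (A,b)→(B,a,L)
state=B head=-2 tape=_[_]ac_bb   (B,_)→(A,c,L)
state=A head=-3 tape=[_]cac_bb   (A,_)→(B,b,R)
state=B head=-2 tape=b[c]ac_bb   (B,c)→(H,a,L)
state=H head=-3 tape=[b]aac_bb
M halts after 8 transitions.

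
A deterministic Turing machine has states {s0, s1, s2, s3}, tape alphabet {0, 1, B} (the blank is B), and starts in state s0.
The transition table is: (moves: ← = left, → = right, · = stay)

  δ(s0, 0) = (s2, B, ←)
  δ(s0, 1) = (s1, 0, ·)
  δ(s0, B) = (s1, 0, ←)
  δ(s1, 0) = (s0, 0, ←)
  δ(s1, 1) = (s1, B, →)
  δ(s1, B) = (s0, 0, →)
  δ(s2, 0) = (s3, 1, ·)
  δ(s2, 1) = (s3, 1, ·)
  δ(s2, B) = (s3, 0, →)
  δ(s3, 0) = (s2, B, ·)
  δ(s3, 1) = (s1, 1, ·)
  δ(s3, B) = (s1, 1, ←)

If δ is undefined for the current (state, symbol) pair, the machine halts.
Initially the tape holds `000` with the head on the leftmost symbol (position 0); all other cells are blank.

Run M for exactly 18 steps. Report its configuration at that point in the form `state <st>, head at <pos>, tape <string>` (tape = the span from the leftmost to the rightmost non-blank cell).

s0 | BBB[0]00   read 0 → write B, move ←, go to s2
s2 | BB[B]B00   read B → write 0, move →, go to s3
s3 | BB0[B]00   read B → write 1, move ←, go to s1
s1 | BB[0]100   read 0 → write 0, move ←, go to s0
s0 | B[B]0100   read B → write 0, move ←, go to s1
s1 | [B]00100   read B → write 0, move →, go to s0
s0 | 0[0]0100   read 0 → write B, move ←, go to s2
s2 | [0]B0100   read 0 → write 1, move ·, go to s3
s3 | [1]B0100   read 1 → write 1, move ·, go to s1
s1 | [1]B0100   read 1 → write B, move →, go to s1
s1 | B[B]0100   read B → write 0, move →, go to s0
s0 | B0[0]100   read 0 → write B, move ←, go to s2
s2 | B[0]B100   read 0 → write 1, move ·, go to s3
s3 | B[1]B100   read 1 → write 1, move ·, go to s1
s1 | B[1]B100   read 1 → write B, move →, go to s1
s1 | BB[B]100   read B → write 0, move →, go to s0
s0 | BB0[1]00   read 1 → write 0, move ·, go to s1
s1 | BB0[0]00   read 0 → write 0, move ←, go to s0
s0 | BB[0]000
After 18 steps: state s0, head at -1, tape 0000.

state s0, head at -1, tape 0000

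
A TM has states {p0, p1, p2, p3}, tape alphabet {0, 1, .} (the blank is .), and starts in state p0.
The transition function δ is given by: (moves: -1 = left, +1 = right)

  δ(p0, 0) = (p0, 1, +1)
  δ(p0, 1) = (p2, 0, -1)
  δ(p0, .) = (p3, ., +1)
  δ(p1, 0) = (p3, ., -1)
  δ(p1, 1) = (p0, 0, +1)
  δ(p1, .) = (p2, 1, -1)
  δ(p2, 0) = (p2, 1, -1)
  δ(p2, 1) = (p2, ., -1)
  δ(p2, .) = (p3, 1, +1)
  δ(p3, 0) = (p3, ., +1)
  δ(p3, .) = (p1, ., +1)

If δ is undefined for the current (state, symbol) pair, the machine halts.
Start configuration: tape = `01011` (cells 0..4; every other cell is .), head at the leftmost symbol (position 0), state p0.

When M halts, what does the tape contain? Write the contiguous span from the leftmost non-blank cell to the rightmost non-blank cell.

111011

p0 | .[0]1011   read 0 → write 1, move +1, go to p0
p0 | .1[1]011   read 1 → write 0, move -1, go to p2
p2 | .[1]0011   read 1 → write ., move -1, go to p2
p2 | [.].0011   read . → write 1, move +1, go to p3
p3 | 1[.]0011   read . → write ., move +1, go to p1
p1 | 1.[0]011   read 0 → write ., move -1, go to p3
p3 | 1[.].011   read . → write ., move +1, go to p1
p1 | 1.[.]011   read . → write 1, move -1, go to p2
p2 | 1[.]1011   read . → write 1, move +1, go to p3
p3 | 11[1]011
The non-blank tape span at halt is 111011.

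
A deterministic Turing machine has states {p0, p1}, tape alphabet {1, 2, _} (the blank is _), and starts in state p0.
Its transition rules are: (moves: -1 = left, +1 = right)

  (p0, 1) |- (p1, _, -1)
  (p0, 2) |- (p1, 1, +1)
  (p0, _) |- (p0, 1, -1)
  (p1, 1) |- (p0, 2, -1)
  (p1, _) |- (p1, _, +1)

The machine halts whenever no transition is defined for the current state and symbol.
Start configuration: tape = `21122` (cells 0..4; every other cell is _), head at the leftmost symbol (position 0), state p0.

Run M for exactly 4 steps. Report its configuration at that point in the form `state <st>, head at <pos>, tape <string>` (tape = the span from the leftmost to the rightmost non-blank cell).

state p1, head at 0, tape 2122

p0 | _[2]1122   read 2 → write 1, move +1, go to p1
p1 | _1[1]122   read 1 → write 2, move -1, go to p0
p0 | _[1]2122   read 1 → write _, move -1, go to p1
p1 | [_]_2122   read _ → write _, move +1, go to p1
p1 | _[_]2122
After 4 steps: state p1, head at 0, tape 2122.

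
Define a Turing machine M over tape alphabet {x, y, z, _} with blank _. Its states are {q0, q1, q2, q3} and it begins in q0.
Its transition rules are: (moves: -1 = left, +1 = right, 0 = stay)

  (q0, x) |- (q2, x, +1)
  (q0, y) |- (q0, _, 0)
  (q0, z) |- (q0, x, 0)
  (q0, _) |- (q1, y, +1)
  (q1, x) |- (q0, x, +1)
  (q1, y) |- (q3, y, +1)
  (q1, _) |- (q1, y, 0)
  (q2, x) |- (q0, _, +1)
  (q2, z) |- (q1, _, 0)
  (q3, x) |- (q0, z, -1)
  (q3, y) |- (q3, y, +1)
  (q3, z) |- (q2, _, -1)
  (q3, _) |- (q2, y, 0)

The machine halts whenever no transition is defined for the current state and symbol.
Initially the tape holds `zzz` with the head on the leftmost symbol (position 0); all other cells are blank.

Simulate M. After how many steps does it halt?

state=q0 head=0 tape=[z]zz   (q0,z)→(q0,x,0)
state=q0 head=0 tape=[x]zz   (q0,x)→(q2,x,+1)
state=q2 head=1 tape=x[z]z   (q2,z)→(q1,_,0)
state=q1 head=1 tape=x[_]z   (q1,_)→(q1,y,0)
state=q1 head=1 tape=x[y]z   (q1,y)→(q3,y,+1)
state=q3 head=2 tape=xy[z]   (q3,z)→(q2,_,-1)
state=q2 head=1 tape=x[y]_
M halts after 6 transitions.

6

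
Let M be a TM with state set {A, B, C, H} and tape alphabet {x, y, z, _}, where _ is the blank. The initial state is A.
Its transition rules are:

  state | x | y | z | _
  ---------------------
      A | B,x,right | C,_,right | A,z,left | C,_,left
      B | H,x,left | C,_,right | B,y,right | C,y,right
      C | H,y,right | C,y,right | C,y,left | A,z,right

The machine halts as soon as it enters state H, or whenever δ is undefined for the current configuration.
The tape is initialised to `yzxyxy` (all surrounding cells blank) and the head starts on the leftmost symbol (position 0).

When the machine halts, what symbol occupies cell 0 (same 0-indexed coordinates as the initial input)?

z

A | [y]zxyxy   read y → write _, move right, go to C
C | _[z]xyxy   read z → write y, move left, go to C
C | [_]yxyxy   read _ → write z, move right, go to A
A | z[y]xyxy   read y → write _, move right, go to C
C | z_[x]yxy   read x → write y, move right, go to H
H | z_y[y]xy
Cell 0 holds z when M halts.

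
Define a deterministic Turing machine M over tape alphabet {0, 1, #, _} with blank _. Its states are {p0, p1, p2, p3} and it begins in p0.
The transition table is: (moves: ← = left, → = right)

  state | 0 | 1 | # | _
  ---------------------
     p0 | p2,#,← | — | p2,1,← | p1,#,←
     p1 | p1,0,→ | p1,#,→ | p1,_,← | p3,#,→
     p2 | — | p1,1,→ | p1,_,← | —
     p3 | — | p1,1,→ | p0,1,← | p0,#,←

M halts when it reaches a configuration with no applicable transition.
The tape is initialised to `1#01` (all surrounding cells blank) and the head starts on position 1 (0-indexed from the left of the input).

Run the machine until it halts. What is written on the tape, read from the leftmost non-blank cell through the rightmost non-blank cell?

1#01#1#

state=p0 head=1 tape=1[#]01___   (p0,#)→(p2,1,←)
state=p2 head=0 tape=[1]101___   (p2,1)→(p1,1,→)
state=p1 head=1 tape=1[1]01___   (p1,1)→(p1,#,→)
state=p1 head=2 tape=1#[0]1___   (p1,0)→(p1,0,→)
state=p1 head=3 tape=1#0[1]___   (p1,1)→(p1,#,→)
state=p1 head=4 tape=1#0#[_]__   (p1,_)→(p3,#,→)
state=p3 head=5 tape=1#0##[_]_   (p3,_)→(p0,#,←)
state=p0 head=4 tape=1#0#[#]#_   (p0,#)→(p2,1,←)
state=p2 head=3 tape=1#0[#]1#_   (p2,#)→(p1,_,←)
state=p1 head=2 tape=1#[0]_1#_   (p1,0)→(p1,0,→)
state=p1 head=3 tape=1#0[_]1#_   (p1,_)→(p3,#,→)
state=p3 head=4 tape=1#0#[1]#_   (p3,1)→(p1,1,→)
state=p1 head=5 tape=1#0#1[#]_   (p1,#)→(p1,_,←)
state=p1 head=4 tape=1#0#[1]__   (p1,1)→(p1,#,→)
state=p1 head=5 tape=1#0##[_]_   (p1,_)→(p3,#,→)
state=p3 head=6 tape=1#0###[_]   (p3,_)→(p0,#,←)
state=p0 head=5 tape=1#0##[#]#   (p0,#)→(p2,1,←)
state=p2 head=4 tape=1#0#[#]1#   (p2,#)→(p1,_,←)
state=p1 head=3 tape=1#0[#]_1#   (p1,#)→(p1,_,←)
state=p1 head=2 tape=1#[0]__1#   (p1,0)→(p1,0,→)
state=p1 head=3 tape=1#0[_]_1#   (p1,_)→(p3,#,→)
state=p3 head=4 tape=1#0#[_]1#   (p3,_)→(p0,#,←)
state=p0 head=3 tape=1#0[#]#1#   (p0,#)→(p2,1,←)
state=p2 head=2 tape=1#[0]1#1#
The non-blank tape span at halt is 1#01#1#.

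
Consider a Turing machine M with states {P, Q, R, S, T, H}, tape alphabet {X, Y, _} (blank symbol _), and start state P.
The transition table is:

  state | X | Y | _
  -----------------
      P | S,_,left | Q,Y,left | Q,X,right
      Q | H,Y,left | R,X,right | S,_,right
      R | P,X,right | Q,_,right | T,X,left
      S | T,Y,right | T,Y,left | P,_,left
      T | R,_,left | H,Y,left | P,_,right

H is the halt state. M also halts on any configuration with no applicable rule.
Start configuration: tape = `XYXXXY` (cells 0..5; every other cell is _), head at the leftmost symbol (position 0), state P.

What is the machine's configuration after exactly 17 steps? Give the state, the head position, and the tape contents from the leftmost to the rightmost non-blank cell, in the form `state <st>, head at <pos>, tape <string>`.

state P, head at 1, tape XX_YXXXY

state=P head=0 tape=__[X]YXXXY   (P,X)→(S,_,left)
state=S head=-1 tape=_[_]_YXXXY   (S,_)→(P,_,left)
state=P head=-2 tape=[_]__YXXXY   (P,_)→(Q,X,right)
state=Q head=-1 tape=X[_]_YXXXY   (Q,_)→(S,_,right)
state=S head=0 tape=X_[_]YXXXY   (S,_)→(P,_,left)
state=P head=-1 tape=X[_]_YXXXY   (P,_)→(Q,X,right)
state=Q head=0 tape=XX[_]YXXXY   (Q,_)→(S,_,right)
state=S head=1 tape=XX_[Y]XXXY   (S,Y)→(T,Y,left)
state=T head=0 tape=XX[_]YXXXY   (T,_)→(P,_,right)
state=P head=1 tape=XX_[Y]XXXY   (P,Y)→(Q,Y,left)
state=Q head=0 tape=XX[_]YXXXY   (Q,_)→(S,_,right)
state=S head=1 tape=XX_[Y]XXXY   (S,Y)→(T,Y,left)
state=T head=0 tape=XX[_]YXXXY   (T,_)→(P,_,right)
state=P head=1 tape=XX_[Y]XXXY   (P,Y)→(Q,Y,left)
state=Q head=0 tape=XX[_]YXXXY   (Q,_)→(S,_,right)
state=S head=1 tape=XX_[Y]XXXY   (S,Y)→(T,Y,left)
state=T head=0 tape=XX[_]YXXXY   (T,_)→(P,_,right)
state=P head=1 tape=XX_[Y]XXXY
After 17 steps: state P, head at 1, tape XX_YXXXY.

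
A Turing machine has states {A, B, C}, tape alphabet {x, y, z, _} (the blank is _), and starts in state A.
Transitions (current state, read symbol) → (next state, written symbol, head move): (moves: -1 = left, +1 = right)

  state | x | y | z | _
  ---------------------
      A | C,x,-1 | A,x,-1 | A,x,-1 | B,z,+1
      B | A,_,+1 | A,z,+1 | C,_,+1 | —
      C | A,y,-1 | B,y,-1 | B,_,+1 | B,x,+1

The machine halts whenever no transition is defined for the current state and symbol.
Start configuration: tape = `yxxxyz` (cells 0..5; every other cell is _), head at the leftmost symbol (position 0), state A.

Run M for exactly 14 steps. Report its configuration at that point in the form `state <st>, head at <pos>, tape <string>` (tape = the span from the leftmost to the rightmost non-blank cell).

state B, head at 4, tape zxxxzxz

A | _[y]xxxyz   read y → write x, move -1, go to A
A | [_]xxxxyz   read _ → write z, move +1, go to B
B | z[x]xxxyz   read x → write _, move +1, go to A
A | z_[x]xxyz   read x → write x, move -1, go to C
C | z[_]xxxyz   read _ → write x, move +1, go to B
B | zx[x]xxyz   read x → write _, move +1, go to A
A | zx_[x]xyz   read x → write x, move -1, go to C
C | zx[_]xxyz   read _ → write x, move +1, go to B
B | zxx[x]xyz   read x → write _, move +1, go to A
A | zxx_[x]yz   read x → write x, move -1, go to C
C | zxx[_]xyz   read _ → write x, move +1, go to B
B | zxxx[x]yz   read x → write _, move +1, go to A
A | zxxx_[y]z   read y → write x, move -1, go to A
A | zxxx[_]xz   read _ → write z, move +1, go to B
B | zxxxz[x]z
After 14 steps: state B, head at 4, tape zxxxzxz.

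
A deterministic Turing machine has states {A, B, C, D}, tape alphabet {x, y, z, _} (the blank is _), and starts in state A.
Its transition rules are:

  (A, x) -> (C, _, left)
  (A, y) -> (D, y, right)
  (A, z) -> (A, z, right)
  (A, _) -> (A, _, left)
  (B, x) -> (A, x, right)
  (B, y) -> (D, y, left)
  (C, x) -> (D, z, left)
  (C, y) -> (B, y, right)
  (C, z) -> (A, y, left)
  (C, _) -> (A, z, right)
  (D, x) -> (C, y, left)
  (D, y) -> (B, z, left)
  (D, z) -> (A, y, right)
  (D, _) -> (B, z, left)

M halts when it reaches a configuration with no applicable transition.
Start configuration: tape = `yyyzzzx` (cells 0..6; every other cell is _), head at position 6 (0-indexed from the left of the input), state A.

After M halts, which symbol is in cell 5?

y

state=A head=6 tape=_yyyzzz[x]__   (A,x)→(C,_,left)
state=C head=5 tape=_yyyzz[z]___   (C,z)→(A,y,left)
state=A head=4 tape=_yyyz[z]y___   (A,z)→(A,z,right)
state=A head=5 tape=_yyyzz[y]___   (A,y)→(D,y,right)
state=D head=6 tape=_yyyzzy[_]__   (D,_)→(B,z,left)
state=B head=5 tape=_yyyzz[y]z__   (B,y)→(D,y,left)
state=D head=4 tape=_yyyz[z]yz__   (D,z)→(A,y,right)
state=A head=5 tape=_yyyzy[y]z__   (A,y)→(D,y,right)
state=D head=6 tape=_yyyzyy[z]__   (D,z)→(A,y,right)
state=A head=7 tape=_yyyzyyy[_]_   (A,_)→(A,_,left)
state=A head=6 tape=_yyyzyy[y]__   (A,y)→(D,y,right)
state=D head=7 tape=_yyyzyyy[_]_   (D,_)→(B,z,left)
state=B head=6 tape=_yyyzyy[y]z_   (B,y)→(D,y,left)
state=D head=5 tape=_yyyzy[y]yz_   (D,y)→(B,z,left)
state=B head=4 tape=_yyyz[y]zyz_   (B,y)→(D,y,left)
state=D head=3 tape=_yyy[z]yzyz_   (D,z)→(A,y,right)
state=A head=4 tape=_yyyy[y]zyz_   (A,y)→(D,y,right)
state=D head=5 tape=_yyyyy[z]yz_   (D,z)→(A,y,right)
state=A head=6 tape=_yyyyyy[y]z_   (A,y)→(D,y,right)
state=D head=7 tape=_yyyyyyy[z]_   (D,z)→(A,y,right)
state=A head=8 tape=_yyyyyyyy[_]   (A,_)→(A,_,left)
state=A head=7 tape=_yyyyyyy[y]_   (A,y)→(D,y,right)
state=D head=8 tape=_yyyyyyyy[_]   (D,_)→(B,z,left)
state=B head=7 tape=_yyyyyyy[y]z   (B,y)→(D,y,left)
state=D head=6 tape=_yyyyyy[y]yz   (D,y)→(B,z,left)
state=B head=5 tape=_yyyyy[y]zyz   (B,y)→(D,y,left)
state=D head=4 tape=_yyyy[y]yzyz   (D,y)→(B,z,left)
state=B head=3 tape=_yyy[y]zyzyz   (B,y)→(D,y,left)
state=D head=2 tape=_yy[y]yzyzyz   (D,y)→(B,z,left)
state=B head=1 tape=_y[y]zyzyzyz   (B,y)→(D,y,left)
state=D head=0 tape=_[y]yzyzyzyz   (D,y)→(B,z,left)
state=B head=-1 tape=[_]zyzyzyzyz
Cell 5 holds y when M halts.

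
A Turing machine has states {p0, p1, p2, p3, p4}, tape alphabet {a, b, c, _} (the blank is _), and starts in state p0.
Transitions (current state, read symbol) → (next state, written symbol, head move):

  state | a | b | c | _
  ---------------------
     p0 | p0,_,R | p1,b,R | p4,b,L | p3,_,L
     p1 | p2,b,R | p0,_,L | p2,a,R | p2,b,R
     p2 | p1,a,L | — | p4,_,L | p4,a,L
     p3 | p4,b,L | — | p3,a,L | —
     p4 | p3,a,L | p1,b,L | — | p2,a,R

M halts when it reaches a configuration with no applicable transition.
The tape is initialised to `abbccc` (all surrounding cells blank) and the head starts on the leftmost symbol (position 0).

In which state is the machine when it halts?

state=p0 head=0 tape=_[a]bbccc   (p0,a)→(p0,_,R)
state=p0 head=1 tape=__[b]bccc   (p0,b)→(p1,b,R)
state=p1 head=2 tape=__b[b]ccc   (p1,b)→(p0,_,L)
state=p0 head=1 tape=__[b]_ccc   (p0,b)→(p1,b,R)
state=p1 head=2 tape=__b[_]ccc   (p1,_)→(p2,b,R)
state=p2 head=3 tape=__bb[c]cc   (p2,c)→(p4,_,L)
state=p4 head=2 tape=__b[b]_cc   (p4,b)→(p1,b,L)
state=p1 head=1 tape=__[b]b_cc   (p1,b)→(p0,_,L)
state=p0 head=0 tape=_[_]_b_cc   (p0,_)→(p3,_,L)
state=p3 head=-1 tape=[_]__b_cc
No transition is defined for (p3, _); M halts in state p3.

p3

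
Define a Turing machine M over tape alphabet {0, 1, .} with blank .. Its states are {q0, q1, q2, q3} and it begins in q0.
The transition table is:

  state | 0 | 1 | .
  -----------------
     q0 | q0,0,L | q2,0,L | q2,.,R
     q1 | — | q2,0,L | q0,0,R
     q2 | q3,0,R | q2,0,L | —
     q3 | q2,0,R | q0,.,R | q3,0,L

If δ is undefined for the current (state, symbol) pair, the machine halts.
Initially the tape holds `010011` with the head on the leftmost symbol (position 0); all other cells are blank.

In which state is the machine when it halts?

state=q0 head=0 tape=.[0]10011.   (q0,0)→(q0,0,L)
state=q0 head=-1 tape=[.]010011.   (q0,.)→(q2,.,R)
state=q2 head=0 tape=.[0]10011.   (q2,0)→(q3,0,R)
state=q3 head=1 tape=.0[1]0011.   (q3,1)→(q0,.,R)
state=q0 head=2 tape=.0.[0]011.   (q0,0)→(q0,0,L)
state=q0 head=1 tape=.0[.]0011.   (q0,.)→(q2,.,R)
state=q2 head=2 tape=.0.[0]011.   (q2,0)→(q3,0,R)
state=q3 head=3 tape=.0.0[0]11.   (q3,0)→(q2,0,R)
state=q2 head=4 tape=.0.00[1]1.   (q2,1)→(q2,0,L)
state=q2 head=3 tape=.0.0[0]01.   (q2,0)→(q3,0,R)
state=q3 head=4 tape=.0.00[0]1.   (q3,0)→(q2,0,R)
state=q2 head=5 tape=.0.000[1].   (q2,1)→(q2,0,L)
state=q2 head=4 tape=.0.00[0]0.   (q2,0)→(q3,0,R)
state=q3 head=5 tape=.0.000[0].   (q3,0)→(q2,0,R)
state=q2 head=6 tape=.0.0000[.]
No transition is defined for (q2, .); M halts in state q2.

q2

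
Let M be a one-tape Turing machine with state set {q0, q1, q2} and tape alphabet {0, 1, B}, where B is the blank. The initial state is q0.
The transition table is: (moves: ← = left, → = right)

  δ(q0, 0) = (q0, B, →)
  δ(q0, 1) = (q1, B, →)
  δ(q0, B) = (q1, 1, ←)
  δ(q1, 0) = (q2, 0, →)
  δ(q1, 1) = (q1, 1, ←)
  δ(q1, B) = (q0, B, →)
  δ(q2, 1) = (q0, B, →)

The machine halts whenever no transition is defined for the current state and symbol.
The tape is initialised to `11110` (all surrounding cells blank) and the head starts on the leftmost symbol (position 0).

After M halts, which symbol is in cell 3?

q0 | [1]1110B   read 1 → write B, move →, go to q1
q1 | B[1]110B   read 1 → write 1, move ←, go to q1
q1 | [B]1110B   read B → write B, move →, go to q0
q0 | B[1]110B   read 1 → write B, move →, go to q1
q1 | BB[1]10B   read 1 → write 1, move ←, go to q1
q1 | B[B]110B   read B → write B, move →, go to q0
q0 | BB[1]10B   read 1 → write B, move →, go to q1
q1 | BBB[1]0B   read 1 → write 1, move ←, go to q1
q1 | BB[B]10B   read B → write B, move →, go to q0
q0 | BBB[1]0B   read 1 → write B, move →, go to q1
q1 | BBBB[0]B   read 0 → write 0, move →, go to q2
q2 | BBBB0[B]
Cell 3 holds B when M halts.

B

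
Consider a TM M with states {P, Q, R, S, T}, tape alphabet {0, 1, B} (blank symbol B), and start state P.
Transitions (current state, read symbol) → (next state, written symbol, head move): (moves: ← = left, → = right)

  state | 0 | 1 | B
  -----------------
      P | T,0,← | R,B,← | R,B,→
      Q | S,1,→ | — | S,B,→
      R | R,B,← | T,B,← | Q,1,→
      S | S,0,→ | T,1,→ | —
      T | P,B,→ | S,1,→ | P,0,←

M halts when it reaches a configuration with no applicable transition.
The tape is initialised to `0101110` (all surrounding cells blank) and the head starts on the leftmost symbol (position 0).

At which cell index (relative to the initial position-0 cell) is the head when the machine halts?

state=P head=0 tape=BB[0]101110B   (P,0)→(T,0,←)
state=T head=-1 tape=B[B]0101110B   (T,B)→(P,0,←)
state=P head=-2 tape=[B]00101110B   (P,B)→(R,B,→)
state=R head=-1 tape=B[0]0101110B   (R,0)→(R,B,←)
state=R head=-2 tape=[B]B0101110B   (R,B)→(Q,1,→)
state=Q head=-1 tape=1[B]0101110B   (Q,B)→(S,B,→)
state=S head=0 tape=1B[0]101110B   (S,0)→(S,0,→)
state=S head=1 tape=1B0[1]01110B   (S,1)→(T,1,→)
state=T head=2 tape=1B01[0]1110B   (T,0)→(P,B,→)
state=P head=3 tape=1B01B[1]110B   (P,1)→(R,B,←)
state=R head=2 tape=1B01[B]B110B   (R,B)→(Q,1,→)
state=Q head=3 tape=1B011[B]110B   (Q,B)→(S,B,→)
state=S head=4 tape=1B011B[1]10B   (S,1)→(T,1,→)
state=T head=5 tape=1B011B1[1]0B   (T,1)→(S,1,→)
state=S head=6 tape=1B011B11[0]B   (S,0)→(S,0,→)
state=S head=7 tape=1B011B110[B]
At halt the head is at cell 7.

7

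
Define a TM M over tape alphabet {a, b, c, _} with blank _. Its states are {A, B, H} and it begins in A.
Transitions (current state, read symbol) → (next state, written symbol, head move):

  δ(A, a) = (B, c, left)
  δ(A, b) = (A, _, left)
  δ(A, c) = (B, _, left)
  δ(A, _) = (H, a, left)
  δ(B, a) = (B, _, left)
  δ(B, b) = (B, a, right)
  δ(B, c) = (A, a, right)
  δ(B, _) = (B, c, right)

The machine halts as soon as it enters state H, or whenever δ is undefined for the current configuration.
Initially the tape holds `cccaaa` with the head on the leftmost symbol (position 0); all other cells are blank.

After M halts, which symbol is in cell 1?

A | _[c]ccaaa   read c → write _, move left, go to B
B | [_]_ccaaa   read _ → write c, move right, go to B
B | c[_]ccaaa   read _ → write c, move right, go to B
B | cc[c]caaa   read c → write a, move right, go to A
A | cca[c]aaa   read c → write _, move left, go to B
B | cc[a]_aaa   read a → write _, move left, go to B
B | c[c]__aaa   read c → write a, move right, go to A
A | ca[_]_aaa   read _ → write a, move left, go to H
H | c[a]a_aaa
Cell 1 holds a when M halts.

a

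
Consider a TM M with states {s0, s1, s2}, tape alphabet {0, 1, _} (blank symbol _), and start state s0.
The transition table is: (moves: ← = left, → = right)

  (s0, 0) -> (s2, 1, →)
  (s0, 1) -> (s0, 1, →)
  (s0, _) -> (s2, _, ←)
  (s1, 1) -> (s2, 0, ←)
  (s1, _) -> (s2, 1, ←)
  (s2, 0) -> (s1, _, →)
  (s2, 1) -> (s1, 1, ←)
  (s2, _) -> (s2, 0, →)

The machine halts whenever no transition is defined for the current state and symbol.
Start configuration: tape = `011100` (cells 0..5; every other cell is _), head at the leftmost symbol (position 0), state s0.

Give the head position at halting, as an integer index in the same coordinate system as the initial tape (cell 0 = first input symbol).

state=s0 head=0 tape=_[0]11100   (s0,0)→(s2,1,→)
state=s2 head=1 tape=_1[1]1100   (s2,1)→(s1,1,←)
state=s1 head=0 tape=_[1]11100   (s1,1)→(s2,0,←)
state=s2 head=-1 tape=[_]011100   (s2,_)→(s2,0,→)
state=s2 head=0 tape=0[0]11100   (s2,0)→(s1,_,→)
state=s1 head=1 tape=0_[1]1100   (s1,1)→(s2,0,←)
state=s2 head=0 tape=0[_]01100   (s2,_)→(s2,0,→)
state=s2 head=1 tape=00[0]1100   (s2,0)→(s1,_,→)
state=s1 head=2 tape=00_[1]100   (s1,1)→(s2,0,←)
state=s2 head=1 tape=00[_]0100   (s2,_)→(s2,0,→)
state=s2 head=2 tape=000[0]100   (s2,0)→(s1,_,→)
state=s1 head=3 tape=000_[1]00   (s1,1)→(s2,0,←)
state=s2 head=2 tape=000[_]000   (s2,_)→(s2,0,→)
state=s2 head=3 tape=0000[0]00   (s2,0)→(s1,_,→)
state=s1 head=4 tape=0000_[0]0
At halt the head is at cell 4.

4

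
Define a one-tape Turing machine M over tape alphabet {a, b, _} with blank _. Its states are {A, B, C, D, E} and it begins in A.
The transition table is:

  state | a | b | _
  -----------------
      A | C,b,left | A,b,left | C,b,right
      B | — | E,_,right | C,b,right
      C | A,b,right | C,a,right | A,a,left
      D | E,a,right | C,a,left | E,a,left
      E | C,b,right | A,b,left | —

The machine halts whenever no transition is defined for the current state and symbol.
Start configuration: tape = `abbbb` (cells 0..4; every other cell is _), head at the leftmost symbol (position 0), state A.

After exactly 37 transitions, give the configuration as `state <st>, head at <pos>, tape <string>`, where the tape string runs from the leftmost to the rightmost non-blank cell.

A | ___[a]bbbb_   read a → write b, move left, go to C
C | __[_]bbbbb_   read _ → write a, move left, go to A
A | _[_]abbbbb_   read _ → write b, move right, go to C
C | _b[a]bbbbb_   read a → write b, move right, go to A
A | _bb[b]bbbb_   read b → write b, move left, go to A
A | _b[b]bbbbb_   read b → write b, move left, go to A
A | _[b]bbbbbb_   read b → write b, move left, go to A
A | [_]bbbbbbb_   read _ → write b, move right, go to C
C | b[b]bbbbbb_   read b → write a, move right, go to C
C | ba[b]bbbbb_   read b → write a, move right, go to C
C | baa[b]bbbb_   read b → write a, move right, go to C
C | baaa[b]bbb_   read b → write a, move right, go to C
C | baaaa[b]bb_   read b → write a, move right, go to C
C | baaaaa[b]b_   read b → write a, move right, go to C
C | baaaaaa[b]_   read b → write a, move right, go to C
C | baaaaaaa[_]   read _ → write a, move left, go to A
A | baaaaaa[a]a   read a → write b, move left, go to C
C | baaaaa[a]ba   read a → write b, move right, go to A
A | baaaaab[b]a   read b → write b, move left, go to A
A | baaaaa[b]ba   read b → write b, move left, go to A
A | baaaa[a]bba   read a → write b, move left, go to C
C | baaa[a]bbba   read a → write b, move right, go to A
A | baaab[b]bba   read b → write b, move left, go to A
A | baaa[b]bbba   read b → write b, move left, go to A
A | baa[a]bbbba   read a → write b, move left, go to C
C | ba[a]bbbbba   read a → write b, move right, go to A
A | bab[b]bbbba   read b → write b, move left, go to A
A | ba[b]bbbbba   read b → write b, move left, go to A
A | b[a]bbbbbba   read a → write b, move left, go to C
C | [b]bbbbbbba   read b → write a, move right, go to C
C | a[b]bbbbbba   read b → write a, move right, go to C
C | aa[b]bbbbba   read b → write a, move right, go to C
C | aaa[b]bbbba   read b → write a, move right, go to C
C | aaaa[b]bbba   read b → write a, move right, go to C
C | aaaaa[b]bba   read b → write a, move right, go to C
C | aaaaaa[b]ba   read b → write a, move right, go to C
C | aaaaaaa[b]a   read b → write a, move right, go to C
C | aaaaaaaa[a]
After 37 steps: state C, head at 5, tape aaaaaaaaa.

state C, head at 5, tape aaaaaaaaa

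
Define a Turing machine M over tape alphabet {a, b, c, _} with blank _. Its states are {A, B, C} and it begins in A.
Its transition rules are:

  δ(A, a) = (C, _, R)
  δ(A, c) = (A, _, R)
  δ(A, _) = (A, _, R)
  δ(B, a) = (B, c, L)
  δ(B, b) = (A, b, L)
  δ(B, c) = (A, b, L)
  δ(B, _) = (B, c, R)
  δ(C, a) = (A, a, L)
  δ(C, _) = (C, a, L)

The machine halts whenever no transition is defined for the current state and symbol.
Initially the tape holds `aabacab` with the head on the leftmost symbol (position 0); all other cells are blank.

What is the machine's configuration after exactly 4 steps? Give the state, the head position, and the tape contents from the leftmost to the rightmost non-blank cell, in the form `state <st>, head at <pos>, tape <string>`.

state=A head=0 tape=[a]abacab   (A,a)→(C,_,R)
state=C head=1 tape=_[a]bacab   (C,a)→(A,a,L)
state=A head=0 tape=[_]abacab   (A,_)→(A,_,R)
state=A head=1 tape=_[a]bacab   (A,a)→(C,_,R)
state=C head=2 tape=__[b]acab
After 4 steps: state C, head at 2, tape bacab.

state C, head at 2, tape bacab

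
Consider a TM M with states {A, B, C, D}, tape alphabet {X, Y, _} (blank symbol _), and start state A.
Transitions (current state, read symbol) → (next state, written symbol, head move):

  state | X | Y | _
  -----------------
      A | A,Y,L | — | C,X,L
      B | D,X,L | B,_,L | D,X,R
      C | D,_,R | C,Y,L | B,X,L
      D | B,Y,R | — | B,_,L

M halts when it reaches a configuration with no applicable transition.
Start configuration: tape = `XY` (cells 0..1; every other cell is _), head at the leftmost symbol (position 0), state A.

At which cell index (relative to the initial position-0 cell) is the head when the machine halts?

-2

A | ___[X]Y   read X → write Y, move L, go to A
A | __[_]YY   read _ → write X, move L, go to C
C | _[_]XYY   read _ → write X, move L, go to B
B | [_]XXYY   read _ → write X, move R, go to D
D | X[X]XYY   read X → write Y, move R, go to B
B | XY[X]YY   read X → write X, move L, go to D
D | X[Y]XYY
At halt the head is at cell -2.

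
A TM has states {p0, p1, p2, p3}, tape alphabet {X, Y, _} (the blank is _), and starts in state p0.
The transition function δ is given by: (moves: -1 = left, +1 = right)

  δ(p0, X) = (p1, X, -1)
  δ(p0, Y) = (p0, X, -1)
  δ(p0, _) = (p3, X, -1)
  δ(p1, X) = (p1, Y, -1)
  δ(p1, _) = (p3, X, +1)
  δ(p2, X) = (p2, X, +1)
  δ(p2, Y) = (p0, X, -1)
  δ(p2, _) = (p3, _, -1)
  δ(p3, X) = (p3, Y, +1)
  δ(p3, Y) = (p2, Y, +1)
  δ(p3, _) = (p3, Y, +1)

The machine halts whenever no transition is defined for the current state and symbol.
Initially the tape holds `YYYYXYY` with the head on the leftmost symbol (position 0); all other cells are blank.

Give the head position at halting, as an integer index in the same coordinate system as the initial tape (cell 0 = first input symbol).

3

state=p0 head=0 tape=____[Y]YYYXYY   (p0,Y)→(p0,X,-1)
state=p0 head=-1 tape=___[_]XYYYXYY   (p0,_)→(p3,X,-1)
state=p3 head=-2 tape=__[_]XXYYYXYY   (p3,_)→(p3,Y,+1)
state=p3 head=-1 tape=__Y[X]XYYYXYY   (p3,X)→(p3,Y,+1)
state=p3 head=0 tape=__YY[X]YYYXYY   (p3,X)→(p3,Y,+1)
state=p3 head=1 tape=__YYY[Y]YYXYY   (p3,Y)→(p2,Y,+1)
state=p2 head=2 tape=__YYYY[Y]YXYY   (p2,Y)→(p0,X,-1)
state=p0 head=1 tape=__YYY[Y]XYXYY   (p0,Y)→(p0,X,-1)
state=p0 head=0 tape=__YY[Y]XXYXYY   (p0,Y)→(p0,X,-1)
state=p0 head=-1 tape=__Y[Y]XXXYXYY   (p0,Y)→(p0,X,-1)
state=p0 head=-2 tape=__[Y]XXXXYXYY   (p0,Y)→(p0,X,-1)
state=p0 head=-3 tape=_[_]XXXXXYXYY   (p0,_)→(p3,X,-1)
state=p3 head=-4 tape=[_]XXXXXXYXYY   (p3,_)→(p3,Y,+1)
state=p3 head=-3 tape=Y[X]XXXXXYXYY   (p3,X)→(p3,Y,+1)
state=p3 head=-2 tape=YY[X]XXXXYXYY   (p3,X)→(p3,Y,+1)
state=p3 head=-1 tape=YYY[X]XXXYXYY   (p3,X)→(p3,Y,+1)
state=p3 head=0 tape=YYYY[X]XXYXYY   (p3,X)→(p3,Y,+1)
state=p3 head=1 tape=YYYYY[X]XYXYY   (p3,X)→(p3,Y,+1)
state=p3 head=2 tape=YYYYYY[X]YXYY   (p3,X)→(p3,Y,+1)
state=p3 head=3 tape=YYYYYYY[Y]XYY   (p3,Y)→(p2,Y,+1)
state=p2 head=4 tape=YYYYYYYY[X]YY   (p2,X)→(p2,X,+1)
state=p2 head=5 tape=YYYYYYYYX[Y]Y   (p2,Y)→(p0,X,-1)
state=p0 head=4 tape=YYYYYYYY[X]XY   (p0,X)→(p1,X,-1)
state=p1 head=3 tape=YYYYYYY[Y]XXY
At halt the head is at cell 3.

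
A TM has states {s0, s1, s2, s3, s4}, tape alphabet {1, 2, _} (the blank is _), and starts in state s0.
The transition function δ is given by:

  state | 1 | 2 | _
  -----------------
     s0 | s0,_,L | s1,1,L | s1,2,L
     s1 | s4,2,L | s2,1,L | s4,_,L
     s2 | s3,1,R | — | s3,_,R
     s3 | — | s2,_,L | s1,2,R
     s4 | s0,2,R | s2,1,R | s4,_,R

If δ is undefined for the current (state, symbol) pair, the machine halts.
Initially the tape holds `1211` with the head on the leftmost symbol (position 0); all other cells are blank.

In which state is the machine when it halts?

s0 | ___[1]211   read 1 → write _, move L, go to s0
s0 | __[_]_211   read _ → write 2, move L, go to s1
s1 | _[_]2_211   read _ → write _, move L, go to s4
s4 | [_]_2_211   read _ → write _, move R, go to s4
s4 | _[_]2_211   read _ → write _, move R, go to s4
s4 | __[2]_211   read 2 → write 1, move R, go to s2
s2 | __1[_]211   read _ → write _, move R, go to s3
s3 | __1_[2]11   read 2 → write _, move L, go to s2
s2 | __1[_]_11   read _ → write _, move R, go to s3
s3 | __1_[_]11   read _ → write 2, move R, go to s1
s1 | __1_2[1]1   read 1 → write 2, move L, go to s4
s4 | __1_[2]21   read 2 → write 1, move R, go to s2
s2 | __1_1[2]1
No transition is defined for (s2, 2); M halts in state s2.

s2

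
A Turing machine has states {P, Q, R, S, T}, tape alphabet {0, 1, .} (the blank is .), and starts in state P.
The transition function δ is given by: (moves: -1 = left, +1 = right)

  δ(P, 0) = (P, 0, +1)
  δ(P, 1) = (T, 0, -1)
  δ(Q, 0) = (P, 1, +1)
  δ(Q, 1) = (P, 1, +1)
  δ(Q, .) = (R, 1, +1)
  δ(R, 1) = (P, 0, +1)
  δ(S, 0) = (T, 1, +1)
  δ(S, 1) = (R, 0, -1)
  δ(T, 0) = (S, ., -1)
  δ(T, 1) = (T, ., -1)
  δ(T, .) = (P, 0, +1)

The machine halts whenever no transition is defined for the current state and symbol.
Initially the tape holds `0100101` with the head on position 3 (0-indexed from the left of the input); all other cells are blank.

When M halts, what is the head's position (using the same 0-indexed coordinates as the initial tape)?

7

P | 010[0]101.   read 0 → write 0, move +1, go to P
P | 0100[1]01.   read 1 → write 0, move -1, go to T
T | 010[0]001.   read 0 → write ., move -1, go to S
S | 01[0].001.   read 0 → write 1, move +1, go to T
T | 011[.]001.   read . → write 0, move +1, go to P
P | 0110[0]01.   read 0 → write 0, move +1, go to P
P | 01100[0]1.   read 0 → write 0, move +1, go to P
P | 011000[1].   read 1 → write 0, move -1, go to T
T | 01100[0]0.   read 0 → write ., move -1, go to S
S | 0110[0].0.   read 0 → write 1, move +1, go to T
T | 01101[.]0.   read . → write 0, move +1, go to P
P | 011010[0].   read 0 → write 0, move +1, go to P
P | 0110100[.]
At halt the head is at cell 7.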